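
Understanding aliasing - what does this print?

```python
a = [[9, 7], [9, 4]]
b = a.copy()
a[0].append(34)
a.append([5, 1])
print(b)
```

Key concept: shallow copy with nested lists.
Step by step:
`a = [[9, 7], [9, 4]]` → a = [[9, 7], [9, 4]]
`b = a.copy()` → b = [[9, 7], [9, 4]]
`a[0].append(34)` → a = [[9, 7, 34], [9, 4]]; b = [[9, 7, 34], [9, 4]]
`a.append([5, 1])` → a = [[9, 7, 34], [9, 4], [5, 1]]
`print(b)` → prints [[9, 7, 34], [9, 4]]

Answer: [[9, 7, 34], [9, 4]]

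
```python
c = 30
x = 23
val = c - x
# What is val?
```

Trace:
`c = 30` → c = 30
`x = 23` → x = 23
`val = c - x` → val = 7
So val = 7

Answer: 7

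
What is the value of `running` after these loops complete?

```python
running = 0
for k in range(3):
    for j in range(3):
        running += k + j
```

Sum of all k+j for k,j in 3x3
`running` takes the values: 0 → 1 → 3 → 4 → 6 → 9 → 11 → 14 → 18

Answer: 18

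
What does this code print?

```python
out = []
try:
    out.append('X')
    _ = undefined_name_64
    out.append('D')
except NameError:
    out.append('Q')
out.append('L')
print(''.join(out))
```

Execution trace: 'X' (try body) → 'Q' (except NameError) → 'L' (after the try/except). Output: XQL

Answer: XQL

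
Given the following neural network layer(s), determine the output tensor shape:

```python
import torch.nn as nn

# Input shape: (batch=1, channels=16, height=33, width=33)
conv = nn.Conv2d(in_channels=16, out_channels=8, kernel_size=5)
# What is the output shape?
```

Input: (1, 16, 33, 33) -> Output: (1, 8, 29, 29)

Answer: (1, 8, 29, 29)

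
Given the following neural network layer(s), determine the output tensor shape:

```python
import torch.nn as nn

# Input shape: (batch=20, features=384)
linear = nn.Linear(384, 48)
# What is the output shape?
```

Input: (20, 384) -> Output: (20, 48)

Answer: (20, 48)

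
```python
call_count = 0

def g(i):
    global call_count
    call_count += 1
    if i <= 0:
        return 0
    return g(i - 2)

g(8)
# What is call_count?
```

Linear recursion stepping by 2: 5 calls from i=8 down to ≤0.

Answer: 5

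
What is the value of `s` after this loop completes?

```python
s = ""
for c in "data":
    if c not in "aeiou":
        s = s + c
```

Remove vowels from 'data'
`s` takes the values: "" → "d" → "dt"

Answer: "dt"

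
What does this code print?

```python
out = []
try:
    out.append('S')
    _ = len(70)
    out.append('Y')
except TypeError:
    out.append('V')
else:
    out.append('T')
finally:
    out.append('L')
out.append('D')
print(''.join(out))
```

Execution trace: 'S' (try body) → 'V' (except TypeError) → 'L' (finally) → 'D' (after the try/except). Output: SVLD

Answer: SVLD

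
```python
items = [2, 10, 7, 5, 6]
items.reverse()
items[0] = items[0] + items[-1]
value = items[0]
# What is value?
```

Trace:
`items = [2, 10, 7, 5, 6]` → items = [2, 10, 7, 5, 6]
`items.reverse()` → items = [6, 5, 7, 10, 2]
`items[0] = items[0] + items[-1]` → items = [8, 5, 7, 10, 2]
`value = items[0]` → value = 8
So value = 8

Answer: 8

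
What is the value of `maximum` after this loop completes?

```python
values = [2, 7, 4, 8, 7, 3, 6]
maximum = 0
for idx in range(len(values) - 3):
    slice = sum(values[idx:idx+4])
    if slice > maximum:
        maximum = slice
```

Max sum of 4-element window in [2, 7, 4, 8, 7, 3, 6]
`maximum` takes the values: 0 → 21 → 26

Answer: 26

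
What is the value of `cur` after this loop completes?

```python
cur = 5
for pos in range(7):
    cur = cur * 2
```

Multiply by 2, 7 times: 5 * 2^7 = 640
`cur` takes the values: 5 → 10 → 20 → 40 → 80 → 160 → 320 → 640

Answer: 640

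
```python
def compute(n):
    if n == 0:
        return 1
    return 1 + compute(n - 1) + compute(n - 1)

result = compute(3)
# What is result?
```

compute(n) = 1 + 2·compute(n-1), compute(0)=1. Closed form: (1+1)·2^3 - 1 = 15.

Answer: 15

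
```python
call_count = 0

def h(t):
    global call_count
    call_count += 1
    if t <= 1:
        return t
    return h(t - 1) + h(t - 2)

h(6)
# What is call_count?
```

Calls(t) = 1 + Calls(t-1) + Calls(t-2); Calls(0)=Calls(1)=1. For t=6 this gives 25.

Answer: 25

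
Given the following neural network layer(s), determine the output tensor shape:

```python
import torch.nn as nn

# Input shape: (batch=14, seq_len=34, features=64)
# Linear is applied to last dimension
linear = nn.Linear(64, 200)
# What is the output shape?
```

Input: (14, 34, 64) -> Output: (14, 34, 200)

Answer: (14, 34, 200)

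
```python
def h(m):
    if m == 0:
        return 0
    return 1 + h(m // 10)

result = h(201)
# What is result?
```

Count of digits of 201: 3

Answer: 3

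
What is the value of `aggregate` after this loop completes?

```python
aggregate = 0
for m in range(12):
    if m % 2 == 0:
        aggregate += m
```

Sum of even numbers 0 to 11
`aggregate` takes the values: 0 → 2 → 6 → 12 → 20 → 30

Answer: 30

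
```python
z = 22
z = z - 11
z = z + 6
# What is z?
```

Trace:
`z = 22` → z = 22
`z = z - 11` → z = 11
`z = z + 6` → z = 17
So z = 17

Answer: 17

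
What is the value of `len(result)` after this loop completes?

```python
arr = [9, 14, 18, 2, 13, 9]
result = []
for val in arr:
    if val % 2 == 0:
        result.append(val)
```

Count even numbers in [9, 14, 18, 2, 13, 9]
`result` takes the values: [] → [14] → [14, 18] → [14, 18, 2]
So `len(result)` = 3

Answer: 3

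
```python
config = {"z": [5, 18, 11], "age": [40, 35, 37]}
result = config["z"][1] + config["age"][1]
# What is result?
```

Trace:
`config = {"z": [5, 18, 11], "age": [40, 35, 37]}` → config = {'z': [5, 18, 11], 'age': [40, 35, 37]}
`result = config["z"][1] + config["age"][1]` → result = 53
So result = 53

Answer: 53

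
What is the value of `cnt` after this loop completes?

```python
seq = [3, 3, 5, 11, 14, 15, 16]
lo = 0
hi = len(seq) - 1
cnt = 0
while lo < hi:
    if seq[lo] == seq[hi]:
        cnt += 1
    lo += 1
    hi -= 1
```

Count matching pairs from ends
`cnt` takes the values: 0

Answer: 0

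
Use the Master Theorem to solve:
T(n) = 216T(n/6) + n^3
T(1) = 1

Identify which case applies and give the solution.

a=216, b=6, f(n)=n^3. log_6(216) = 3. Since c=3 = 3, Case 2 applies: T(n) = Θ(n^log_b(a) · log n) = O(n^3 log n).

Answer: O(n^3 log n) - Case 2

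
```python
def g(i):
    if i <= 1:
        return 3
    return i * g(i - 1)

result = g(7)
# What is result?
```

g(7) = 7 * 6 * 5 * 4 * 3 * 2 * 3 = 15120

Answer: 15120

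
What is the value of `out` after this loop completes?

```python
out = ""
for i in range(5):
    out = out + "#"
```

Repeat '#' 5 times
`out` takes the values: "" → "#" → "##" → "###" → "####" → "#####"

Answer: "#####"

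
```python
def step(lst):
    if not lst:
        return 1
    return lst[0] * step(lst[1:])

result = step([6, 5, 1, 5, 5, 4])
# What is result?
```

Product over [6, 5, 1, 5, 5, 4] = 6 * 5 * 1 * 5 * 5 * 4 = 3000

Answer: 3000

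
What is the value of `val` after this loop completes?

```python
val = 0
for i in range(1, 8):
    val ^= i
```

XOR of 1 to 7
`val` takes the values: 0 → 1 → 3 → 0 → 4 → 1 → 7 → 0

Answer: 0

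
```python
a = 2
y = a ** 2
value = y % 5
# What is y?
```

Trace:
`a = 2` → a = 2
`y = a ** 2` → y = 4
`value = y % 5` → value = 4
So y = 4

Answer: 4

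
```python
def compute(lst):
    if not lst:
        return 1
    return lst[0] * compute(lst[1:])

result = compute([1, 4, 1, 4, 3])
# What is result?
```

Product over [1, 4, 1, 4, 3] = 1 * 4 * 1 * 4 * 3 = 48

Answer: 48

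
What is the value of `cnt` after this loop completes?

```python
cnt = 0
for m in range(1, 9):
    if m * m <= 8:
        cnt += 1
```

Count numbers where m² ≤ 8
`cnt` takes the values: 0 → 1 → 2

Answer: 2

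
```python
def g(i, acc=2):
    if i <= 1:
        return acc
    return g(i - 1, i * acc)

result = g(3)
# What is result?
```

Accumulator trace (n, acc): (3, 2) -> (2, 6) -> (1, 12) -> return 12

Answer: 12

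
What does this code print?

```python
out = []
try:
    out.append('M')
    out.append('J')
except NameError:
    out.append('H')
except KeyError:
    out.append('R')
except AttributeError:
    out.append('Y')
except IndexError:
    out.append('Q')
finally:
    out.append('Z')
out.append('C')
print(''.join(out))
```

Execution trace: 'M' (try body) → 'J' (try body, no exception) → 'Z' (finally) → 'C' (after the try/except). Output: MJZC

Answer: MJZC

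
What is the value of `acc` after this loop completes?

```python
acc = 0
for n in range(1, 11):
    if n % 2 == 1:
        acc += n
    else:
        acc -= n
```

Add odd, subtract even
`acc` takes the values: 0 → 1 → -1 → 2 → -2 → 3 → -3 → 4 → -4 → 5 → -5

Answer: -5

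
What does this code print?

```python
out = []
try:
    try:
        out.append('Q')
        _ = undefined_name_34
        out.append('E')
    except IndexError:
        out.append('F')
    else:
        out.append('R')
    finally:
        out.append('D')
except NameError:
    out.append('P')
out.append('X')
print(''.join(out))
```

Execution trace: 'Q' (try body) → 'D' (finally) → 'P' (outer except NameError) → 'X' (after the try/except). Output: QDPX

Answer: QDPX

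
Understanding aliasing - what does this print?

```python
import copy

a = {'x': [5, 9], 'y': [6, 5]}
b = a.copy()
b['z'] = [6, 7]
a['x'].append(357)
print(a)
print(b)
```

Key concept: shallow copy of dict with mutable values.
Step by step:
`a = {'x': [5, 9], 'y': [6, 5]}` → a = {'x': [5, 9], 'y': [6, 5]}
`b = a.copy()` → b = {'x': [5, 9], 'y': [6, 5]}
`b['z'] = [6, 7]` → b = {'x': [5, 9], 'y': [6, 5], 'z': [6, 7]}
`a['x'].append(357)` → a = {'x': [5, 9, 357], 'y': [6, 5]}; b = {'x': [5, 9, 357], 'y': [6, 5], 'z': [6, 7]}
`print(a)` → prints {'x': [5, 9, 357], 'y': [6, 5]}
`print(b)` → prints {'x': [5, 9, 357], 'y': [6, 5], 'z': [6, 7]}

Answer:
{'x': [5, 9, 357], 'y': [6, 5]}
{'x': [5, 9, 357], 'y': [6, 5], 'z': [6, 7]}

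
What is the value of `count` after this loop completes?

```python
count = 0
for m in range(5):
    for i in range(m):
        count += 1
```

Triangle number: 0+1+2+...+4
`count` takes the values: 0 → 1 → 2 → 3 → 4 → 5 → 6 → 7 → 8 → 9 → 10

Answer: 10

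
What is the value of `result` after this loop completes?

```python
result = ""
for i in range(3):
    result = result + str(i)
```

Concatenate digits 0 to 2
`result` takes the values: "" → "0" → "01" → "012"

Answer: "012"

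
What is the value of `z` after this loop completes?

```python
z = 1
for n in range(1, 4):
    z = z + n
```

Start at 1, add 1 through 3
`z` takes the values: 1 → 2 → 4 → 7

Answer: 7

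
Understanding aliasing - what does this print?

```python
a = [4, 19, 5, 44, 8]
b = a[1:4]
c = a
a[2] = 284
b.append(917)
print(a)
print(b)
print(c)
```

Key concept: slice vs alias.
Step by step:
`a = [4, 19, 5, 44, 8]` → a = [4, 19, 5, 44, 8]
`b = a[1:4]` → b = [19, 5, 44]
`c = a` → c = [4, 19, 5, 44, 8] (same object as a)
`a[2] = 284` → a = [4, 19, 284, 44, 8] (same object as c); c = [4, 19, 284, 44, 8] (same object as a)
`b.append(917)` → b = [19, 5, 44, 917]
`print(a)` → prints [4, 19, 284, 44, 8]
`print(b)` → prints [19, 5, 44, 917]
`print(c)` → prints [4, 19, 284, 44, 8]

Answer:
[4, 19, 284, 44, 8]
[19, 5, 44, 917]
[4, 19, 284, 44, 8]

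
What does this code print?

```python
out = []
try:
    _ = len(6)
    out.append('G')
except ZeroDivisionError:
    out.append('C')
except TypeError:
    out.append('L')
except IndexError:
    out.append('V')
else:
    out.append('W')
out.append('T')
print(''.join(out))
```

Execution trace: 'L' (except TypeError) → 'T' (after the try/except). Output: LT

Answer: LT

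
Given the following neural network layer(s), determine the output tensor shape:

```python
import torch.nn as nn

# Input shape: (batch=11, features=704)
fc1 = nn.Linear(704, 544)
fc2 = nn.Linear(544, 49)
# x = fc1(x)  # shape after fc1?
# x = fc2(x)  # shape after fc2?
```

Input: (11, 704) -> after fc1: (11, 544) -> Output: (11, 49)

Answer: (11, 49)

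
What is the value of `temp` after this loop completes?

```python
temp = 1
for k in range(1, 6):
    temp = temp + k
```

Start at 1, add 1 through 5
`temp` takes the values: 1 → 2 → 4 → 7 → 11 → 16

Answer: 16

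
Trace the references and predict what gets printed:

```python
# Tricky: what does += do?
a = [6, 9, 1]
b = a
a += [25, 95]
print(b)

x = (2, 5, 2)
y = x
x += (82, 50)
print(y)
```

Key concept: += behavior differs for mutable vs immutable.
Step by step:
`a = [6, 9, 1]` → a = [6, 9, 1]
`b = a` → b = [6, 9, 1] (same object as a)
`a += [25, 95]` → a = [6, 9, 1, 25, 95] (same object as b); b = [6, 9, 1, 25, 95] (same object as a)
`print(b)` → prints [6, 9, 1, 25, 95]
`x = (2, 5, 2)` → x = (2, 5, 2)
`y = x` → y = (2, 5, 2)
`x += (82, 50)` → x = (2, 5, 2, 82, 50)
`print(y)` → prints (2, 5, 2)

Answer:
[6, 9, 1, 25, 95]
(2, 5, 2)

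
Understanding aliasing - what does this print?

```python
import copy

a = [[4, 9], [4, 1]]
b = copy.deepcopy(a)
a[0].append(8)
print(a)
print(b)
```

Key concept: deep copy is fully independent.
Step by step:
`a = [[4, 9], [4, 1]]` → a = [[4, 9], [4, 1]]
`b = copy.deepcopy(a)` → b = [[4, 9], [4, 1]]
`a[0].append(8)` → a = [[4, 9, 8], [4, 1]]
`print(a)` → prints [[4, 9, 8], [4, 1]]
`print(b)` → prints [[4, 9], [4, 1]]

Answer:
[[4, 9, 8], [4, 1]]
[[4, 9], [4, 1]]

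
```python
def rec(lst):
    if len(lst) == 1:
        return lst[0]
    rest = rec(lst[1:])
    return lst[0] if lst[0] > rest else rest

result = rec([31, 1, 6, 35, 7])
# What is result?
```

Recursive max over [31, 1, 6, 35, 7] = 35

Answer: 35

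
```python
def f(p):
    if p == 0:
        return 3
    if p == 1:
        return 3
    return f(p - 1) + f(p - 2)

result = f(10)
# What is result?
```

Build up from base cases: f(0)=3, f(1)=3, f(2)=6, f(3)=9, f(4)=15, f(5)=24, f(6)=39, ..., f(10)=267

Answer: 267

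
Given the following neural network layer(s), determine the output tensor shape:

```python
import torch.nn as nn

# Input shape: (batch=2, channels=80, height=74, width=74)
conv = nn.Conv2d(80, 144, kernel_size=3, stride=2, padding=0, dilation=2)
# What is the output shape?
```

Input: (2, 80, 74, 74) -> Output: (2, 144, 35, 35)

Answer: (2, 144, 35, 35)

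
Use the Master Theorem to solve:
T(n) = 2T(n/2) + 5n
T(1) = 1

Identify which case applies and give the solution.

a=2, b=2, f(n)=5n. log_2(2) = 1. Since c=1 = 1, Case 2 applies: T(n) = Θ(n^log_b(a) · log n) = O(n log n).

Answer: O(n log n) - Case 2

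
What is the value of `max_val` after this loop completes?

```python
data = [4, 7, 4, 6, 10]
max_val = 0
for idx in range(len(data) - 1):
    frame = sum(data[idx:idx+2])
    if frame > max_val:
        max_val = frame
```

Max sum of 2-element window in [4, 7, 4, 6, 10]
`max_val` takes the values: 0 → 11 → 16

Answer: 16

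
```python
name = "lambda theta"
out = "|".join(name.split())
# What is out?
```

Trace:
`name = "lambda theta"` → name = 'lambda theta'
`out = "|".join(name.split())` → out = 'lambda|theta'
So out = 'lambda|theta'

Answer: 'lambda|theta'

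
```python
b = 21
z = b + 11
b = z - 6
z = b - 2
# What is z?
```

Trace:
`b = 21` → b = 21
`z = b + 11` → z = 32
`b = z - 6` → b = 26
`z = b - 2` → z = 24
So z = 24

Answer: 24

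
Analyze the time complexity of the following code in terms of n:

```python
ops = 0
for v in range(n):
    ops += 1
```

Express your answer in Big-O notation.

Each loop level contributes: n. Multiplying the contributions gives O(n).

Answer: O(n)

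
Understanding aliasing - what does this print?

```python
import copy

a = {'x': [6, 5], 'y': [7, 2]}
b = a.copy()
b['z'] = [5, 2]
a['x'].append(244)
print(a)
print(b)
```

Key concept: shallow copy of dict with mutable values.
Step by step:
`a = {'x': [6, 5], 'y': [7, 2]}` → a = {'x': [6, 5], 'y': [7, 2]}
`b = a.copy()` → b = {'x': [6, 5], 'y': [7, 2]}
`b['z'] = [5, 2]` → b = {'x': [6, 5], 'y': [7, 2], 'z': [5, 2]}
`a['x'].append(244)` → a = {'x': [6, 5, 244], 'y': [7, 2]}; b = {'x': [6, 5, 244], 'y': [7, 2], 'z': [5, 2]}
`print(a)` → prints {'x': [6, 5, 244], 'y': [7, 2]}
`print(b)` → prints {'x': [6, 5, 244], 'y': [7, 2], 'z': [5, 2]}

Answer:
{'x': [6, 5, 244], 'y': [7, 2]}
{'x': [6, 5, 244], 'y': [7, 2], 'z': [5, 2]}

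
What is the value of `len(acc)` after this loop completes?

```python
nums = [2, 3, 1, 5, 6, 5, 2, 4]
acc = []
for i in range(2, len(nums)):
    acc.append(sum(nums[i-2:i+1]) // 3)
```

Number of 3-element averages
`acc` takes the values: [] → [2] → [2, 3] → [2, 3, 4] → [2, 3, 4, 5] → [2, 3, 4, 5, 4] → [2, 3, 4, 5, 4, 3]
So `len(acc)` = 6

Answer: 6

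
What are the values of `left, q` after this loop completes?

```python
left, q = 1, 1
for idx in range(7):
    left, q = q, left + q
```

Fibonacci: after 7 iterations
`left, q` takes the values: (1, 1) → (1, 2) → (2, 3) → (3, 5) → (5, 8) → (8, 13) → (13, 21) → (21, 34)

Answer: 21, 34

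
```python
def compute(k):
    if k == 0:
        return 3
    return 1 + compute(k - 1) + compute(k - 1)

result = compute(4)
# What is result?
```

compute(k) = 1 + 2·compute(k-1), compute(0)=3. Closed form: (3+1)·2^4 - 1 = 63.

Answer: 63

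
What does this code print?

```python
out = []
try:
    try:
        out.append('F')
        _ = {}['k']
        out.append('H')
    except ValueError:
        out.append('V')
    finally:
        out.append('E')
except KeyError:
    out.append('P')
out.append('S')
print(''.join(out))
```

Execution trace: 'F' (try body) → 'E' (finally) → 'P' (outer except KeyError) → 'S' (after the try/except). Output: FEPS

Answer: FEPS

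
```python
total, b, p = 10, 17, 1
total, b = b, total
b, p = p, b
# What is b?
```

Trace:
`total, b, p = 10, 17, 1` → total = 10; b = 17; p = 1
`total, b = b, total` → total = 17; b = 10
`b, p = p, b` → b = 1; p = 10
So b = 1

Answer: 1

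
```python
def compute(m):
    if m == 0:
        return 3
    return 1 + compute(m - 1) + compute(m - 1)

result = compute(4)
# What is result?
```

compute(m) = 1 + 2·compute(m-1), compute(0)=3. Closed form: (3+1)·2^4 - 1 = 63.

Answer: 63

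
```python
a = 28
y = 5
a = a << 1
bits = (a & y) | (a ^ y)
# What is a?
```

Trace:
`a = 28` → a = 28
`y = 5` → y = 5
`a = a << 1` → a = 56
`bits = (a & y) | (a ^ y)` → bits = 61
So a = 56

Answer: 56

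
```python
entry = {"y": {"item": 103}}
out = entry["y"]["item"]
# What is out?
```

Trace:
`entry = {"y": {"item": 103}}` → entry = {'y': {'item': 103}}
`out = entry["y"]["item"]` → out = 103
So out = 103

Answer: 103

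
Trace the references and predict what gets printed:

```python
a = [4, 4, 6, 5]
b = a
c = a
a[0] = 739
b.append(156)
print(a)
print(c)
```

Key concept: multiple aliases.
Step by step:
`a = [4, 4, 6, 5]` → a = [4, 4, 6, 5]
`b = a` → b = [4, 4, 6, 5] (same object as a)
`c = a` → c = [4, 4, 6, 5] (same object as a, b)
`a[0] = 739` → a = [739, 4, 6, 5] (same object as b, c); b = [739, 4, 6, 5] (same object as a, c); c = [739, 4, 6, 5] (same object as a, b)
`b.append(156)` → a = [739, 4, 6, 5, 156] (same object as b, c); b = [739, 4, 6, 5, 156] (same object as a, c); c = [739, 4, 6, 5, 156] (same object as a, b)
`print(a)` → prints [739, 4, 6, 5, 156]
`print(c)` → prints [739, 4, 6, 5, 156]

Answer:
[739, 4, 6, 5, 156]
[739, 4, 6, 5, 156]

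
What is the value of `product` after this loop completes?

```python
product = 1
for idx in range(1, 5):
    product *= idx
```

4! = 24
`product` takes the values: 1 → 2 → 6 → 24

Answer: 24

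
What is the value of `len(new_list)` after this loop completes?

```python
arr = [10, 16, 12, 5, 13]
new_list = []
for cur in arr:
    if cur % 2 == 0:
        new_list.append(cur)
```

Count even numbers in [10, 16, 12, 5, 13]
`new_list` takes the values: [] → [10] → [10, 16] → [10, 16, 12]
So `len(new_list)` = 3

Answer: 3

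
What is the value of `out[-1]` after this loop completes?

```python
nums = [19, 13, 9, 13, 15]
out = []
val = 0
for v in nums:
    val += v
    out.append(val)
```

Cumulative sum ends at 69
`out` takes the values: [] → [19] → [19, 32] → [19, 32, 41] → [19, 32, 41, 54] → [19, 32, 41, 54, 69]
So `out[-1]` = 69

Answer: 69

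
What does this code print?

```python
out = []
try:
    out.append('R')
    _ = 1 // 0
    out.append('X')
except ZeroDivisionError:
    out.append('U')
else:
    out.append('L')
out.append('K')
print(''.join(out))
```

Execution trace: 'R' (try body) → 'U' (except ZeroDivisionError) → 'K' (after the try/except). Output: RUK

Answer: RUK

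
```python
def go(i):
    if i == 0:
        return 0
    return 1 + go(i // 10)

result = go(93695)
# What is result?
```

Count of digits of 93695: 5

Answer: 5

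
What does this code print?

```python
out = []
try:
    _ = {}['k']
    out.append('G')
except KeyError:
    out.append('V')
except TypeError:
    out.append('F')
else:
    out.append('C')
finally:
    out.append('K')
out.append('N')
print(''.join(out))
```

Execution trace: 'V' (except KeyError) → 'K' (finally) → 'N' (after the try/except). Output: VKN

Answer: VKN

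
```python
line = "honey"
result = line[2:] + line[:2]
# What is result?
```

Trace:
`line = "honey"` → line = 'honey'
`result = line[2:] + line[:2]` → result = 'neyho'
So result = 'neyho'

Answer: 'neyho'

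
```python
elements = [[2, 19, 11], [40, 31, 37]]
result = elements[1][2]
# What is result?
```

Trace:
`elements = [[2, 19, 11], [40, 31, 37]]` → elements = [[2, 19, 11], [40, 31, 37]]
`result = elements[1][2]` → result = 37
So result = 37

Answer: 37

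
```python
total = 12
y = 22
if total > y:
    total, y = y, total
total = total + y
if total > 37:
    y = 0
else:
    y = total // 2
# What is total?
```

Trace:
`total = 12` → total = 12
`y = 22` → y = 22
`if total > y: ...` → total > y is False → no variable changes
`total = total + y` → total = 34
`if total > 37: ...` → total > 37 is False, take else branch → y = 17
So total = 34

Answer: 34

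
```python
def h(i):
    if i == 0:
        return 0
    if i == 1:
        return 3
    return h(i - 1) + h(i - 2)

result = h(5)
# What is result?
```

Build up from base cases: h(0)=0, h(1)=3, h(2)=3, h(3)=6, h(4)=9, h(5)=15

Answer: 15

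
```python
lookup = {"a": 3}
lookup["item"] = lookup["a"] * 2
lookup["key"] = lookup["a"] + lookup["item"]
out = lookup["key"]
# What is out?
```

Trace:
`lookup = {"a": 3}` → lookup = {'a': 3}
`lookup["item"] = lookup["a"] * 2` → lookup = {'a': 3, 'item': 6}
`lookup["key"] = lookup["a"] + lookup["item"]` → lookup = {'a': 3, 'item': 6, 'key': 9}
`out = lookup["key"]` → out = 9
So out = 9

Answer: 9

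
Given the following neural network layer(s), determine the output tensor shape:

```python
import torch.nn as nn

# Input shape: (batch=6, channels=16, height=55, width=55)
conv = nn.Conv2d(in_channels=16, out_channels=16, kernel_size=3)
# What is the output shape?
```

Input: (6, 16, 55, 55) -> Output: (6, 16, 53, 53)

Answer: (6, 16, 53, 53)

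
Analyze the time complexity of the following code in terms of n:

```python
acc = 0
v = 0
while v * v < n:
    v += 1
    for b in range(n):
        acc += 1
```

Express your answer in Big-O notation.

Each loop level contributes: √n × n. Multiplying the contributions gives O(n√n).

Answer: O(n√n)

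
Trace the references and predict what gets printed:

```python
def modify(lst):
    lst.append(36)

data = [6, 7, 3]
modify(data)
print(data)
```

Key concept: function modifies passed list.
Step by step:
`data = [6, 7, 3]` → data = [6, 7, 3]
`modify(data)` → data = [6, 7, 3, 36]
`print(data)` → prints [6, 7, 3, 36]

Answer: [6, 7, 3, 36]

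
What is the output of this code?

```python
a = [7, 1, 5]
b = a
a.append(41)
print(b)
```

Key concept: basic list aliasing.
Step by step:
`a = [7, 1, 5]` → a = [7, 1, 5]
`b = a` → b = [7, 1, 5] (same object as a)
`a.append(41)` → a = [7, 1, 5, 41] (same object as b); b = [7, 1, 5, 41] (same object as a)
`print(b)` → prints [7, 1, 5, 41]

Answer: [7, 1, 5, 41]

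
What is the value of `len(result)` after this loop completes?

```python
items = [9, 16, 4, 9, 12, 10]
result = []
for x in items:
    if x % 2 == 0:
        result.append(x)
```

Count even numbers in [9, 16, 4, 9, 12, 10]
`result` takes the values: [] → [16] → [16, 4] → [16, 4, 12] → [16, 4, 12, 10]
So `len(result)` = 4

Answer: 4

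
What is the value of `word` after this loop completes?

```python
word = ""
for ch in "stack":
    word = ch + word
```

Reverse 'stack'
`word` takes the values: "" → "s" → "ts" → "ats" → "cats" → "kcats"

Answer: "kcats"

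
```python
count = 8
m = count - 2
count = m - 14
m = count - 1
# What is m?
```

Trace:
`count = 8` → count = 8
`m = count - 2` → m = 6
`count = m - 14` → count = -8
`m = count - 1` → m = -9
So m = -9

Answer: -9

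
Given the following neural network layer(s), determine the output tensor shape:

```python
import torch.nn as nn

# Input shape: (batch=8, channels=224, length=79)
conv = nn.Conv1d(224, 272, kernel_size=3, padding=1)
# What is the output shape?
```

Input: (8, 224, 79) -> Output: (8, 272, 79)

Answer: (8, 272, 79)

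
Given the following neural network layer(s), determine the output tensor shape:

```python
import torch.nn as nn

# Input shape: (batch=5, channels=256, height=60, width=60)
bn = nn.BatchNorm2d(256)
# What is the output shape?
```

Input: (5, 256, 60, 60) -> Output: (5, 256, 60, 60)

Answer: (5, 256, 60, 60)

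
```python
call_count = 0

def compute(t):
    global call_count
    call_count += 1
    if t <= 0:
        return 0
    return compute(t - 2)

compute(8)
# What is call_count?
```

Linear recursion stepping by 2: 5 calls from t=8 down to ≤0.

Answer: 5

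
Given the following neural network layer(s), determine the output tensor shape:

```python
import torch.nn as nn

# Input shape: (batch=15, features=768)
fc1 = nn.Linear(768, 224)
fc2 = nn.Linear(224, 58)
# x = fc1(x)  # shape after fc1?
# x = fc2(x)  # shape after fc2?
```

Input: (15, 768) -> after fc1: (15, 224) -> Output: (15, 58)

Answer: (15, 58)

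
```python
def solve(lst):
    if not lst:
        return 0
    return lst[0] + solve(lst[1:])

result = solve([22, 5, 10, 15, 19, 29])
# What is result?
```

22 + 5 + 10 + 15 + 19 + 29 + 0 = 100

Answer: 100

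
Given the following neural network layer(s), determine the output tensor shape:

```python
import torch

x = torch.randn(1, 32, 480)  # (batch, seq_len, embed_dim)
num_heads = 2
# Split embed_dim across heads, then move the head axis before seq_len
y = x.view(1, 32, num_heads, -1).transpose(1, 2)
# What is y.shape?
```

Input: (1, 32, 480) -> head_dim = 480 // 2 = 240; after view: (1, 32, 2, 240) -> after transpose(1, 2): (1, 2, 32, 240) -> Output: (1, 2, 32, 240)

Answer: (1, 2, 32, 240)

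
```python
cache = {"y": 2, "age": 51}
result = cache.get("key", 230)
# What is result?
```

Trace:
`cache = {"y": 2, "age": 51}` → cache = {'y': 2, 'age': 51}
`result = cache.get("key", 230)` → result = 230
So result = 230

Answer: 230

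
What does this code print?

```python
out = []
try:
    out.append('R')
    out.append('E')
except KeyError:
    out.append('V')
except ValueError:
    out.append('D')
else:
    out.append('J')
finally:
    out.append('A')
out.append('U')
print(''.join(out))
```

Execution trace: 'R' (try body) → 'E' (try body, no exception) → 'J' (else) → 'A' (finally) → 'U' (after the try/except). Output: REJAU

Answer: REJAU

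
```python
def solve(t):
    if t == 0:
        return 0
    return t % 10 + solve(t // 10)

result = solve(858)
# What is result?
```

Sum of digits of 858: 8 + 5 + 8 = 21

Answer: 21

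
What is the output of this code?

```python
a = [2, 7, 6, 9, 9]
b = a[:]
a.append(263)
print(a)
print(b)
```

Key concept: slice [:] creates copy.
Step by step:
`a = [2, 7, 6, 9, 9]` → a = [2, 7, 6, 9, 9]
`b = a[:]` → b = [2, 7, 6, 9, 9]
`a.append(263)` → a = [2, 7, 6, 9, 9, 263]
`print(a)` → prints [2, 7, 6, 9, 9, 263]
`print(b)` → prints [2, 7, 6, 9, 9]

Answer:
[2, 7, 6, 9, 9, 263]
[2, 7, 6, 9, 9]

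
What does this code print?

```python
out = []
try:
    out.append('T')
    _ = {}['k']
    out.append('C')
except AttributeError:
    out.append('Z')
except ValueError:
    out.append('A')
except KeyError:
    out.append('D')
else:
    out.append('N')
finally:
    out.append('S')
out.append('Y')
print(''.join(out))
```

Execution trace: 'T' (try body) → 'D' (except KeyError) → 'S' (finally) → 'Y' (after the try/except). Output: TDSY

Answer: TDSY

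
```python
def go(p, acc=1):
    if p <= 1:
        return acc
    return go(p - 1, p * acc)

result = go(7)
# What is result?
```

Accumulator trace (n, acc): (7, 1) -> (6, 7) -> (5, 42) -> (4, 210) -> (3, 840) -> (2, 2520) -> (1, 5040) -> return 5040

Answer: 5040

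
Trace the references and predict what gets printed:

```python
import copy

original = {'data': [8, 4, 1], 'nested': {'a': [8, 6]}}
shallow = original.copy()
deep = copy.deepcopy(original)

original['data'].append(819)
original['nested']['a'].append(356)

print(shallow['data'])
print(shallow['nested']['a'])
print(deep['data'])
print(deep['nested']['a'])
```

Key concept: comparing shallow vs deep copy.
Step by step:
`original = {'data': [8, 4, 1], 'nested': {'a': [8, 6]}}` → original = {'data': [8, 4, 1], 'nested': {'a': [8, 6]}}
`shallow = original.copy()` → shallow = {'data': [8, 4, 1], 'nested': {'a': [8, 6]}}
`deep = copy.deepcopy(original)` → deep = {'data': [8, 4, 1], 'nested': {'a': [8, 6]}}
`original['data'].append(819)` → original = {'data': [8, 4, 1, 819], 'nested': {'a': [8, 6]}}; shallow = {'data': [8, 4, 1, 819], 'nested': {'a': [8, 6]}}
`original['nested']['a'].append(356)` → original = {'data': [8, 4, 1, 819], 'nested': {'a': [8, 6, 356]}}; shallow = {'data': [8, 4, 1, 819], 'nested': {'a': [8, 6, 356]}}
`print(shallow['data'])` → prints [8, 4, 1, 819]
`print(shallow['nested']['a'])` → prints [8, 6, 356]
`print(deep['data'])` → prints [8, 4, 1]
`print(deep['nested']['a'])` → prints [8, 6]

Answer:
[8, 4, 1, 819]
[8, 6, 356]
[8, 4, 1]
[8, 6]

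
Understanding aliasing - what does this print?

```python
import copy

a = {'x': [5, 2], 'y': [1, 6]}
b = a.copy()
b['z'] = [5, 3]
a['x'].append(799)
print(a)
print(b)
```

Key concept: shallow copy of dict with mutable values.
Step by step:
`a = {'x': [5, 2], 'y': [1, 6]}` → a = {'x': [5, 2], 'y': [1, 6]}
`b = a.copy()` → b = {'x': [5, 2], 'y': [1, 6]}
`b['z'] = [5, 3]` → b = {'x': [5, 2], 'y': [1, 6], 'z': [5, 3]}
`a['x'].append(799)` → a = {'x': [5, 2, 799], 'y': [1, 6]}; b = {'x': [5, 2, 799], 'y': [1, 6], 'z': [5, 3]}
`print(a)` → prints {'x': [5, 2, 799], 'y': [1, 6]}
`print(b)` → prints {'x': [5, 2, 799], 'y': [1, 6], 'z': [5, 3]}

Answer:
{'x': [5, 2, 799], 'y': [1, 6]}
{'x': [5, 2, 799], 'y': [1, 6], 'z': [5, 3]}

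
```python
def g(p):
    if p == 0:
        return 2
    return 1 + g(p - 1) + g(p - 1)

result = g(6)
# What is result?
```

g(p) = 1 + 2·g(p-1), g(0)=2. Closed form: (2+1)·2^6 - 1 = 191.

Answer: 191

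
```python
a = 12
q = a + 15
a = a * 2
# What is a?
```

Trace:
`a = 12` → a = 12
`q = a + 15` → q = 27
`a = a * 2` → a = 24
So a = 24

Answer: 24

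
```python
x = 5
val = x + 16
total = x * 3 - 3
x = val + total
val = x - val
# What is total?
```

Trace:
`x = 5` → x = 5
`val = x + 16` → val = 21
`total = x * 3 - 3` → total = 12
`x = val + total` → x = 33
`val = x - val` → val = 12
So total = 12

Answer: 12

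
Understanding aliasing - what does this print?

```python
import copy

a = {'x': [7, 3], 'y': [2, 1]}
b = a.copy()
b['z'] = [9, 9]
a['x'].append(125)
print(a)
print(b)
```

Key concept: shallow copy of dict with mutable values.
Step by step:
`a = {'x': [7, 3], 'y': [2, 1]}` → a = {'x': [7, 3], 'y': [2, 1]}
`b = a.copy()` → b = {'x': [7, 3], 'y': [2, 1]}
`b['z'] = [9, 9]` → b = {'x': [7, 3], 'y': [2, 1], 'z': [9, 9]}
`a['x'].append(125)` → a = {'x': [7, 3, 125], 'y': [2, 1]}; b = {'x': [7, 3, 125], 'y': [2, 1], 'z': [9, 9]}
`print(a)` → prints {'x': [7, 3, 125], 'y': [2, 1]}
`print(b)` → prints {'x': [7, 3, 125], 'y': [2, 1], 'z': [9, 9]}

Answer:
{'x': [7, 3, 125], 'y': [2, 1]}
{'x': [7, 3, 125], 'y': [2, 1], 'z': [9, 9]}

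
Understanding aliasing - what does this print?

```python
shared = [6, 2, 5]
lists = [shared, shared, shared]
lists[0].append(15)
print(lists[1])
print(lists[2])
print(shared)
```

Key concept: list of same reference.
Step by step:
`shared = [6, 2, 5]` → shared = [6, 2, 5]
`lists = [shared, shared, shared]` → lists = [[6, 2, 5], [6, 2, 5], [6, 2, 5]]
`lists[0].append(15)` → shared = [6, 2, 5, 15]; lists = [[6, 2, 5, 15], [6, 2, 5, 15], [6, 2, 5, 15]]
`print(lists[1])` → prints [6, 2, 5, 15]
`print(lists[2])` → prints [6, 2, 5, 15]
`print(shared)` → prints [6, 2, 5, 15]

Answer:
[6, 2, 5, 15]
[6, 2, 5, 15]
[6, 2, 5, 15]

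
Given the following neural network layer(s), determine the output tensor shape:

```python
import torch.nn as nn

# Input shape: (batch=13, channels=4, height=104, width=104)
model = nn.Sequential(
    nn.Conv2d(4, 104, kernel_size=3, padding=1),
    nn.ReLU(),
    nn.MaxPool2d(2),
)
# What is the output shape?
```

Input: (13, 4, 104, 104) -> after Conv2d: (13, 104, 104, 104) -> after ReLU: (13, 104, 104, 104) -> Output: (13, 104, 52, 52)

Answer: (13, 104, 52, 52)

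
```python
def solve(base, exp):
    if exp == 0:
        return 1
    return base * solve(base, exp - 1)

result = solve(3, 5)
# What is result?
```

solve(3, 5) = 3 * 3 * 3 * 3 * 3 = 243

Answer: 243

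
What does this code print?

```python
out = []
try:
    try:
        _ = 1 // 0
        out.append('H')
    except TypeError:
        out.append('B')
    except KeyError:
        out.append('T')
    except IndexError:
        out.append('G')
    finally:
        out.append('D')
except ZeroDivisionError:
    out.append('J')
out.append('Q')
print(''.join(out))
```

Execution trace: 'D' (finally) → 'J' (outer except ZeroDivisionError) → 'Q' (after the try/except). Output: DJQ

Answer: DJQ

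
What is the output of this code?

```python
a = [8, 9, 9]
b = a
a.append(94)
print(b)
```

Key concept: basic list aliasing.
Step by step:
`a = [8, 9, 9]` → a = [8, 9, 9]
`b = a` → b = [8, 9, 9] (same object as a)
`a.append(94)` → a = [8, 9, 9, 94] (same object as b); b = [8, 9, 9, 94] (same object as a)
`print(b)` → prints [8, 9, 9, 94]

Answer: [8, 9, 9, 94]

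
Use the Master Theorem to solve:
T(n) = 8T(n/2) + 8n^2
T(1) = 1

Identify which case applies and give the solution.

a=8, b=2, f(n)=8n^2. log_2(8) = 3. Since c=2 < 3, Case 1 applies: T(n) = Θ(n^log_b(a)) = O(n^3).

Answer: O(n^3) - Case 1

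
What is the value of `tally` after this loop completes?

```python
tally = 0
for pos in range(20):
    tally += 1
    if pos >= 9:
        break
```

Loop breaks when pos reaches 9, tally is 10
`tally` takes the values: 0 → 1 → 2 → 3 → 4 → 5 → 6 → 7 → 8 → 9 → 10

Answer: 10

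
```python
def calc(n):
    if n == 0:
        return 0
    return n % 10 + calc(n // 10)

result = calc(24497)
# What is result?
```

Sum of digits of 24497: 7 + 9 + 4 + 4 + 2 = 26

Answer: 26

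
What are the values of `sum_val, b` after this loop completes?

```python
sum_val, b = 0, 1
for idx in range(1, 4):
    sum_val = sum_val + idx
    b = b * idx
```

Sum and factorial of 1 to 3
`sum_val, b` takes the values: (0, 1) → (1, 1) → (3, 1) → (3, 2) → (6, 2) → (6, 6)

Answer: 6, 6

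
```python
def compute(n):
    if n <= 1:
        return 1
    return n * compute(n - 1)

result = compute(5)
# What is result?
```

compute(5) = 5 * 4 * 3 * 2 * 1 = 120

Answer: 120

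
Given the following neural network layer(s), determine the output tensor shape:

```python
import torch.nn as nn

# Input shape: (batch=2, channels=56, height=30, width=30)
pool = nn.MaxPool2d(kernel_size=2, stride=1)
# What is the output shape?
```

Input: (2, 56, 30, 30) -> Output: (2, 56, 29, 29)

Answer: (2, 56, 29, 29)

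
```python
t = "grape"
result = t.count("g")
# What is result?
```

Trace:
`t = "grape"` → t = 'grape'
`result = t.count("g")` → result = 1
So result = 1

Answer: 1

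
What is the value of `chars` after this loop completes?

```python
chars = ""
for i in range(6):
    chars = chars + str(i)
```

Concatenate digits 0 to 5
`chars` takes the values: "" → "0" → "01" → "012" → "0123" → "01234" → "012345"

Answer: "012345"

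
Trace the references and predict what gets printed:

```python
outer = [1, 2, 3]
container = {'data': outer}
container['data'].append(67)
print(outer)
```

Key concept: dict holds reference to list.
Step by step:
`outer = [1, 2, 3]` → outer = [1, 2, 3]
`container = {'data': outer}` → container = {'data': [1, 2, 3]}
`container['data'].append(67)` → outer = [1, 2, 3, 67]; container = {'data': [1, 2, 3, 67]}
`print(outer)` → prints [1, 2, 3, 67]

Answer: [1, 2, 3, 67]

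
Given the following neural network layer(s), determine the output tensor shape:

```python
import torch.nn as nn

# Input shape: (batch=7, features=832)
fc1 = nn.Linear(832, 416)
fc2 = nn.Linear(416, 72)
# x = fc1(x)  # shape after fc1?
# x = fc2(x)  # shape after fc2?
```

Input: (7, 832) -> after fc1: (7, 416) -> Output: (7, 72)

Answer: (7, 72)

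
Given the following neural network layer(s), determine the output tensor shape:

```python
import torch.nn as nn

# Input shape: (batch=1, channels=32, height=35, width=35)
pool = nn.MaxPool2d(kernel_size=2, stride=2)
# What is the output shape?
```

Input: (1, 32, 35, 35) -> Output: (1, 32, 17, 17)

Answer: (1, 32, 17, 17)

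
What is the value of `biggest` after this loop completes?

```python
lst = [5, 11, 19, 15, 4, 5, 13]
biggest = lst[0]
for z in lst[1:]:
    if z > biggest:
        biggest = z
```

Maximum of [5, 11, 19, 15, 4, 5, 13]
`biggest` takes the values: 5 → 11 → 19

Answer: 19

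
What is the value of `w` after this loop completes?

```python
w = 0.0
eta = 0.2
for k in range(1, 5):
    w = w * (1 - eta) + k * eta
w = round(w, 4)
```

Moving average with lr=0.2
`w` takes the values: 0.0 → 0.2 → 0.56 → 1.048 → 1.6384

Answer: 1.6384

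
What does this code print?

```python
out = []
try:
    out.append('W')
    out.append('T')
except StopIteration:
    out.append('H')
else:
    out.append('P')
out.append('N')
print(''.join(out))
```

Execution trace: 'W' (try body) → 'T' (try body, no exception) → 'P' (else) → 'N' (after the try/except). Output: WTPN

Answer: WTPN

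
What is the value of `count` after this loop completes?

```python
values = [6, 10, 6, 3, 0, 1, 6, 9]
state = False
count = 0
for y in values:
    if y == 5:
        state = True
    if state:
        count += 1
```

Count elements after first 5 in [6, 10, 6, 3, 0, 1, 6, 9]
`count` takes the values: 0

Answer: 0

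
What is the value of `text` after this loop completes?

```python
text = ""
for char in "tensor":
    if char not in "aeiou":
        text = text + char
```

Remove vowels from 'tensor'
`text` takes the values: "" → "t" → "tn" → "tns" → "tnsr"

Answer: "tnsr"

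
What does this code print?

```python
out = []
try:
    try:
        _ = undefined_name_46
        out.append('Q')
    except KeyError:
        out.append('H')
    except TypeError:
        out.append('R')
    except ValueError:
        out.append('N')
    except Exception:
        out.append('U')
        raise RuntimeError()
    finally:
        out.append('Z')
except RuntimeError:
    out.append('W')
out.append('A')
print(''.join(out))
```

Execution trace: 'U' (inner except Exception) → 'Z' (inner finally) → 'W' (outer except RuntimeError) → 'A' (after the try/except). Output: UZWA

Answer: UZWA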